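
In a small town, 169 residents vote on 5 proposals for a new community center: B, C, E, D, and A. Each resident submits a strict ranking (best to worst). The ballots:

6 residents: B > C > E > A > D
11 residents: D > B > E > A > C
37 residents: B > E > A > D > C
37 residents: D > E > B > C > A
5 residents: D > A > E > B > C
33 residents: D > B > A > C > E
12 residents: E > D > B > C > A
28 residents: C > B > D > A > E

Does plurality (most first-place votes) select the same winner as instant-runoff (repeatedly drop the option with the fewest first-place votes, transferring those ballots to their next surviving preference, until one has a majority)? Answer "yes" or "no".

Plurality — first-place votes: B 43, C 28, E 12, D 86, A 0. Winner: D.
Instant-runoff — R1 B 43, C 28, E 12, D 86, A 0 (D winner). Winner: D.
The two methods agree.

yes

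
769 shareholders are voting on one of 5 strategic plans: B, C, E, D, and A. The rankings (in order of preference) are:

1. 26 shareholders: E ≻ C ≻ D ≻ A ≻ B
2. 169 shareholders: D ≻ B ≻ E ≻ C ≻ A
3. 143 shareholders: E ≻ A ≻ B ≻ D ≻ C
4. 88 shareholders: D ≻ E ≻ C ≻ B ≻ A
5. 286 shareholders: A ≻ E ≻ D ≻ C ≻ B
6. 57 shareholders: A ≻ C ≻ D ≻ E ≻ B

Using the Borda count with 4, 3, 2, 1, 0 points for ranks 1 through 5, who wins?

E

B: 26·0 + 169·3 + 143·2 + 88·1 + 286·0 + 57·0 = 881
C: 26·3 + 169·1 + 143·0 + 88·2 + 286·1 + 57·3 = 880
E: 26·4 + 169·2 + 143·4 + 88·3 + 286·3 + 57·1 = 2193
D: 26·2 + 169·4 + 143·1 + 88·4 + 286·2 + 57·2 = 1909
A: 26·1 + 169·0 + 143·3 + 88·0 + 286·4 + 57·4 = 1827
E has the highest Borda score (2193).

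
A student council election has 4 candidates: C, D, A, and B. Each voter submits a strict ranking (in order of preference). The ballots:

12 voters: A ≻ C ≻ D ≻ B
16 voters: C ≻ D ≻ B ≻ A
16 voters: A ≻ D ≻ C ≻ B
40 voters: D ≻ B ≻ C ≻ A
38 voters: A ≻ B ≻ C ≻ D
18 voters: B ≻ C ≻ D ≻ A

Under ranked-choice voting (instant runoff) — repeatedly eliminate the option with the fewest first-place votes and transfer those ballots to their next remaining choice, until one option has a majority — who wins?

Round 1: C 16, D 40, A 66, B 18. Eliminate C.
Round 2: D 56, A 66, B 18. Eliminate B.
Round 3: D 74, A 66. D has a majority.

D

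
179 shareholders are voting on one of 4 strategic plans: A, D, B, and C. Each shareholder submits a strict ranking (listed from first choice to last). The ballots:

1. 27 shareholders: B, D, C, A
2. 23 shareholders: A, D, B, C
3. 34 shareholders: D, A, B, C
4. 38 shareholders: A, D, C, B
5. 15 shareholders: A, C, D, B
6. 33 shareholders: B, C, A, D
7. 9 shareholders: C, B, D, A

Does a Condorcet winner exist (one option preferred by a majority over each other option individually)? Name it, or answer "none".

A

A vs D: 109–70 for A.
A vs B: 110–69 for A.
A vs C: 110–69 for A.
A beats every other option head-to-head.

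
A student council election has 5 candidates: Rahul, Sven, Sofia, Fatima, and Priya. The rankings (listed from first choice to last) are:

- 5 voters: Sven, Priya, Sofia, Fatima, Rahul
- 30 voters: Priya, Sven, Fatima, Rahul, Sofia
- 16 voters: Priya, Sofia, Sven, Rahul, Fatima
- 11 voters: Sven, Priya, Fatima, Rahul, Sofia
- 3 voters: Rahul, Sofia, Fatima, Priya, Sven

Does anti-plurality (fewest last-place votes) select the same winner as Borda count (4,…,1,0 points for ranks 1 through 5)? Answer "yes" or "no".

Anti-plurality — last-place votes: Rahul 5, Sven 3, Sofia 41, Fatima 16, Priya 0. Winner: Priya.
Borda — scores: Rahul 69, Sven 186, Sofia 67, Fatima 93, Priya 235. Winner: Priya.
The two methods agree.

yes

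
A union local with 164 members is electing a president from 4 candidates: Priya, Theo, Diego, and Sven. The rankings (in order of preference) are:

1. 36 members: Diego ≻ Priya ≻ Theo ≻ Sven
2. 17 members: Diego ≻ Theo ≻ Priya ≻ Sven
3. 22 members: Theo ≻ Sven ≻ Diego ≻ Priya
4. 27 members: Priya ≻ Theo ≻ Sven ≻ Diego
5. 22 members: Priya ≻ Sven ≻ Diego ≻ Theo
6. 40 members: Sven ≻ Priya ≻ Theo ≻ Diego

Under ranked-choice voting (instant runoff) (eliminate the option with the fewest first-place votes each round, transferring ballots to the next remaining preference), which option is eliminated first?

Theo

Round 1: Priya 49, Theo 22, Diego 53, Sven 40. Eliminate Theo.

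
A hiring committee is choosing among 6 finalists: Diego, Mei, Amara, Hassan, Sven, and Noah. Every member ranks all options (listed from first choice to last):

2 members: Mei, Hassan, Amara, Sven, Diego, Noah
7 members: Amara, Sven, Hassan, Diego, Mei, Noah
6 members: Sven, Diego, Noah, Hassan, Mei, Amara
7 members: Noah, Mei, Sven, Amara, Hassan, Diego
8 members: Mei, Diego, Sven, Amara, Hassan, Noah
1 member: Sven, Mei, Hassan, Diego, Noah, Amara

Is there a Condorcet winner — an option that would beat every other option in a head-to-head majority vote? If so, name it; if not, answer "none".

Mei vs Diego: 18–13 for Mei.
Mei vs Amara: 24–7 for Mei.
Mei vs Hassan: 18–13 for Mei.
Mei vs Sven: 17–14 for Mei.
Mei vs Noah: 18–13 for Mei.
Mei beats every other option head-to-head.

Mei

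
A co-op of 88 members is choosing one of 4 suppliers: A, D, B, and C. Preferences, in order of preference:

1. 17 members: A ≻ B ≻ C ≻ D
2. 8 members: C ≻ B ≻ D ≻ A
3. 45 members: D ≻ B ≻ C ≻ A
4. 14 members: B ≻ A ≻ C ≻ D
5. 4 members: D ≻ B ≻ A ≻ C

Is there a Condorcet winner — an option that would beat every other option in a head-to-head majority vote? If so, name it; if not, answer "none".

D

D vs A: 57–31 for D.
D vs B: 49–39 for D.
D vs C: 49–39 for D.
D beats every other option head-to-head.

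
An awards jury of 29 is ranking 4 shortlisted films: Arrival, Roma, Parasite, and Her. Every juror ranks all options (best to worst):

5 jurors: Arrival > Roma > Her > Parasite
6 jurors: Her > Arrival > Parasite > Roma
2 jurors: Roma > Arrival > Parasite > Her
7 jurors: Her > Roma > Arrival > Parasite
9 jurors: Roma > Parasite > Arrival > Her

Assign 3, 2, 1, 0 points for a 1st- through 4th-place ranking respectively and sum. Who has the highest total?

Roma

Arrival: 5·3 + 6·2 + 2·2 + 7·1 + 9·1 = 47
Roma: 5·2 + 6·0 + 2·3 + 7·2 + 9·3 = 57
Parasite: 5·0 + 6·1 + 2·1 + 7·0 + 9·2 = 26
Her: 5·1 + 6·3 + 2·0 + 7·3 + 9·0 = 44
Roma has the highest Borda score (57).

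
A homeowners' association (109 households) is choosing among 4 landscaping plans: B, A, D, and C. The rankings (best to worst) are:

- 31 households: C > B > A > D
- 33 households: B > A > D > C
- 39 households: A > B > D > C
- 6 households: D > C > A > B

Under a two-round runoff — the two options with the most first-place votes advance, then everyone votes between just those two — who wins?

B

Round 1 first-place votes: B 33, A 39, D 6, C 31.
A and B advance.
Runoff: A is preferred to B by 45 voters; B by 64.
B wins the runoff.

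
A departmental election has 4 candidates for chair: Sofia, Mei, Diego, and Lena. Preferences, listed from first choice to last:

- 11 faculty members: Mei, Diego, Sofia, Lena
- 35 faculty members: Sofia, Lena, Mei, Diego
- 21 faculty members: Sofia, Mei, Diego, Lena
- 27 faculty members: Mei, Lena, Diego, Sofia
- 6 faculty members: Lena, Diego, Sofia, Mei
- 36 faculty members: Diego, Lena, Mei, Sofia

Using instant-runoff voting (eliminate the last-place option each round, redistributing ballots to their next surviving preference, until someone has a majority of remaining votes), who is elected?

Round 1: Sofia 56, Mei 38, Diego 36, Lena 6. Eliminate Lena.
Round 2: Sofia 56, Mei 38, Diego 42. Eliminate Mei.
Round 3: Sofia 56, Diego 80. Diego has a majority.

Diego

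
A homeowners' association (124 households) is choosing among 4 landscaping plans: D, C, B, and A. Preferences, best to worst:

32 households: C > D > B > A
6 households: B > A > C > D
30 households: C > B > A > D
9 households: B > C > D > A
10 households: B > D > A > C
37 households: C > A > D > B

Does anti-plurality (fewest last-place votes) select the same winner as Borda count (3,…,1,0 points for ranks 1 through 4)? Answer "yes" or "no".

yes

Anti-plurality — last-place votes: D 36, C 10, B 37, A 41. Winner: C.
Borda — scores: D 130, C 321, B 167, A 126. Winner: C.
The two methods agree.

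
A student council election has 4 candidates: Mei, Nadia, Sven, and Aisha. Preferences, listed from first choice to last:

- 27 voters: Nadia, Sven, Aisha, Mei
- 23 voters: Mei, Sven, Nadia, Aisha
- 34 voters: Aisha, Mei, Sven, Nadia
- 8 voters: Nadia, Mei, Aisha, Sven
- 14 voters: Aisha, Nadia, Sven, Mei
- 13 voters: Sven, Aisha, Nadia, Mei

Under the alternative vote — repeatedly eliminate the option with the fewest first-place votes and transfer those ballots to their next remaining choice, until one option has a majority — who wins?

Aisha

Round 1: Mei 23, Nadia 35, Sven 13, Aisha 48. Eliminate Sven.
Round 2: Mei 23, Nadia 35, Aisha 61. Aisha has a majority.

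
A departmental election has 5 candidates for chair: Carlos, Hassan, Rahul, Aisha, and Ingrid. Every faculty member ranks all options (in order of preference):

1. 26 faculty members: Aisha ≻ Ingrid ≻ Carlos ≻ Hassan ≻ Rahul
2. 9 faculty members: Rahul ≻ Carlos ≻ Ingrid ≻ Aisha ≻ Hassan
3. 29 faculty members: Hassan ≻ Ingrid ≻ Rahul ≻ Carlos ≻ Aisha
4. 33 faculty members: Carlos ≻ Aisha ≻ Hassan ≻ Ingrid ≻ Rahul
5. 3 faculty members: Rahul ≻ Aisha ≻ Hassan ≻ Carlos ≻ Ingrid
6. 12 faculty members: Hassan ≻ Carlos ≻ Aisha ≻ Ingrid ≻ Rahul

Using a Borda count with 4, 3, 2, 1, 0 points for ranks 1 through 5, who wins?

Carlos

Carlos: 26·2 + 9·3 + 29·1 + 33·4 + 3·1 + 12·3 = 279
Hassan: 26·1 + 9·0 + 29·4 + 33·2 + 3·2 + 12·4 = 262
Rahul: 26·0 + 9·4 + 29·2 + 33·0 + 3·4 + 12·0 = 106
Aisha: 26·4 + 9·1 + 29·0 + 33·3 + 3·3 + 12·2 = 245
Ingrid: 26·3 + 9·2 + 29·3 + 33·1 + 3·0 + 12·1 = 228
Carlos has the highest Borda score (279).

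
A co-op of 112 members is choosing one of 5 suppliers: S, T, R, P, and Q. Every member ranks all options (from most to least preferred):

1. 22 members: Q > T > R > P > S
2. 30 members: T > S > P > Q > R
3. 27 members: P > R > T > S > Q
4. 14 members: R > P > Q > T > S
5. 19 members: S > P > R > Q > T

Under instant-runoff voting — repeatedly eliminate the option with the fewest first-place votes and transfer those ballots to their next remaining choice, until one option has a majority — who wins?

Round 1: S 19, T 30, R 14, P 27, Q 22. Eliminate R.
Round 2: S 19, T 30, P 41, Q 22. Eliminate S.
Round 3: T 30, P 60, Q 22. P has a majority.

P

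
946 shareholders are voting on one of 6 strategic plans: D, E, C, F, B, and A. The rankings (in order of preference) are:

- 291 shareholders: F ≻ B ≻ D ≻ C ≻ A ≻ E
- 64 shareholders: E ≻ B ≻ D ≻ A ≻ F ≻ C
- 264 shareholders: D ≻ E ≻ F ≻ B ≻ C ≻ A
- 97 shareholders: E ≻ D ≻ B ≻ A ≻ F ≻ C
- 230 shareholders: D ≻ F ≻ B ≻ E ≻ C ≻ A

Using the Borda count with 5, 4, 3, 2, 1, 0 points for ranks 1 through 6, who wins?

D: 291·3 + 64·3 + 264·5 + 97·4 + 230·5 = 3923
E: 291·0 + 64·5 + 264·4 + 97·5 + 230·2 = 2321
C: 291·2 + 64·0 + 264·1 + 97·0 + 230·1 = 1076
F: 291·5 + 64·1 + 264·3 + 97·1 + 230·4 = 3328
B: 291·4 + 64·4 + 264·2 + 97·3 + 230·3 = 2929
A: 291·1 + 64·2 + 264·0 + 97·2 + 230·0 = 613
D has the highest Borda score (3923).

D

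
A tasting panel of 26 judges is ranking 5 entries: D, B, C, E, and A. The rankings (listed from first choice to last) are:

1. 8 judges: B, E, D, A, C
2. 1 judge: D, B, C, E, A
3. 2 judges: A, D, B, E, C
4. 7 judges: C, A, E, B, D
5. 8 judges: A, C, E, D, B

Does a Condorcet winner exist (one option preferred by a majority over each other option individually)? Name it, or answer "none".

A vs D: 17–9 for A.
A vs B: 17–9 for A.
A vs C: 18–8 for A.
A vs E: 17–9 for A.
A beats every other option head-to-head.

A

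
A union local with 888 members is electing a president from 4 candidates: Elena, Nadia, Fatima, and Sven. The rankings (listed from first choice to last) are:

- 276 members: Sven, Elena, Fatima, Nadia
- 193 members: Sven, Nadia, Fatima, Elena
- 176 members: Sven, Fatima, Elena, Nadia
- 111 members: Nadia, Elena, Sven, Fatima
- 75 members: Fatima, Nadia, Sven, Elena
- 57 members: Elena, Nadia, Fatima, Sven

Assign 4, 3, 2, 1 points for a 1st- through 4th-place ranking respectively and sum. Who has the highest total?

Elena: 276·3 + 193·1 + 176·2 + 111·3 + 75·1 + 57·4 = 2009
Nadia: 276·1 + 193·3 + 176·1 + 111·4 + 75·3 + 57·3 = 1871
Fatima: 276·2 + 193·2 + 176·3 + 111·1 + 75·4 + 57·2 = 1991
Sven: 276·4 + 193·4 + 176·4 + 111·2 + 75·2 + 57·1 = 3009
Sven has the highest Borda score (3009).

Sven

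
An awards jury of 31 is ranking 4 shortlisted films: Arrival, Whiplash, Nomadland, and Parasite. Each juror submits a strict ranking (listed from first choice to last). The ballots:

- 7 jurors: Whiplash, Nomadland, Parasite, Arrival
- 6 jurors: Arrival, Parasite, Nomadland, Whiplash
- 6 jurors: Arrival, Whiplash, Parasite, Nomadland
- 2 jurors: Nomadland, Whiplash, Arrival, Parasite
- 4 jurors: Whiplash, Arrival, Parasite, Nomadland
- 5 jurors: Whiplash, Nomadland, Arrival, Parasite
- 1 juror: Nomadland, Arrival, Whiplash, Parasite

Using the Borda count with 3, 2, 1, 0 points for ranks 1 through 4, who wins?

Arrival: 7·0 + 6·3 + 6·3 + 2·1 + 4·2 + 5·1 + 1·2 = 53
Whiplash: 7·3 + 6·0 + 6·2 + 2·2 + 4·3 + 5·3 + 1·1 = 65
Nomadland: 7·2 + 6·1 + 6·0 + 2·3 + 4·0 + 5·2 + 1·3 = 39
Parasite: 7·1 + 6·2 + 6·1 + 2·0 + 4·1 + 5·0 + 1·0 = 29
Whiplash has the highest Borda score (65).

Whiplash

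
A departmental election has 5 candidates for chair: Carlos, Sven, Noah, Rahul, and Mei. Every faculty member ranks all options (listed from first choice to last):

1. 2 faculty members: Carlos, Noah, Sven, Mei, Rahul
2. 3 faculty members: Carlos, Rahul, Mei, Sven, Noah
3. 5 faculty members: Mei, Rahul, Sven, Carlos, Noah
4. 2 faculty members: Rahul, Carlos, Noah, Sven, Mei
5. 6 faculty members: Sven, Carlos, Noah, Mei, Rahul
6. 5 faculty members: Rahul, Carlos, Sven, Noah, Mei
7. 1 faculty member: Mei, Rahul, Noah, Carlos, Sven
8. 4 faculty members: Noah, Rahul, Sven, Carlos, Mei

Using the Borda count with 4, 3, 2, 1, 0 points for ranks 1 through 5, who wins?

Carlos: 2·4 + 3·4 + 5·1 + 2·3 + 6·3 + 5·3 + 1·1 + 4·1 = 69
Sven: 2·2 + 3·1 + 5·2 + 2·1 + 6·4 + 5·2 + 1·0 + 4·2 = 61
Noah: 2·3 + 3·0 + 5·0 + 2·2 + 6·2 + 5·1 + 1·2 + 4·4 = 45
Rahul: 2·0 + 3·3 + 5·3 + 2·4 + 6·0 + 5·4 + 1·3 + 4·3 = 67
Mei: 2·1 + 3·2 + 5·4 + 2·0 + 6·1 + 5·0 + 1·4 + 4·0 = 38
Carlos has the highest Borda score (69).

Carlos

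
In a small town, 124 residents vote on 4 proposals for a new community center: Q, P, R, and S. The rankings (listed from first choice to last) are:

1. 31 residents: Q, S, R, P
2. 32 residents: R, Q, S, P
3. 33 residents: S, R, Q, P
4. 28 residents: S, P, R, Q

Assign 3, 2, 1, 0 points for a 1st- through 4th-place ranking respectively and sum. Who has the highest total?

S

Q: 31·3 + 32·2 + 33·1 + 28·0 = 190
P: 31·0 + 32·0 + 33·0 + 28·2 = 56
R: 31·1 + 32·3 + 33·2 + 28·1 = 221
S: 31·2 + 32·1 + 33·3 + 28·3 = 277
S has the highest Borda score (277).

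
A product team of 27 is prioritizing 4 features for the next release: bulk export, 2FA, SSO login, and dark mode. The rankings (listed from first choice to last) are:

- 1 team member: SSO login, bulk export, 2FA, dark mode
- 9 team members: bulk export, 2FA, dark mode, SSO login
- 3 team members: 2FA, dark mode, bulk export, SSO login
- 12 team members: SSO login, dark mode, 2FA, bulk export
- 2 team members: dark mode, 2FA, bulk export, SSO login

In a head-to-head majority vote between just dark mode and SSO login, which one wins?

dark mode

Voters preferring dark mode to SSO login: 14; preferring SSO login to dark mode: 13.
dark mode wins the head-to-head.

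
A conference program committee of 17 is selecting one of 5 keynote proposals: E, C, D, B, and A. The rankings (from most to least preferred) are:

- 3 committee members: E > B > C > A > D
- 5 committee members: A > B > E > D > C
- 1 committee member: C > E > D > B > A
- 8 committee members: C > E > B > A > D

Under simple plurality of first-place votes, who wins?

C

First-place votes: E 3, C 9, D 0, B 0, A 5.
C has the most first-place votes.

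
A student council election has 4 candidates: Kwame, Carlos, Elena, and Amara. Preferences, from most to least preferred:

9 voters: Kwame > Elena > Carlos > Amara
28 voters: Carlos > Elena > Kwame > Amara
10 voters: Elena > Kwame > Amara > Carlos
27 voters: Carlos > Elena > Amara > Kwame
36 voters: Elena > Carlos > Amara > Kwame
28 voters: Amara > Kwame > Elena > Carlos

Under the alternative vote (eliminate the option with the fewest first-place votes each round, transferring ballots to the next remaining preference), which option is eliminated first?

Round 1: Kwame 9, Carlos 55, Elena 46, Amara 28. Eliminate Kwame.

Kwame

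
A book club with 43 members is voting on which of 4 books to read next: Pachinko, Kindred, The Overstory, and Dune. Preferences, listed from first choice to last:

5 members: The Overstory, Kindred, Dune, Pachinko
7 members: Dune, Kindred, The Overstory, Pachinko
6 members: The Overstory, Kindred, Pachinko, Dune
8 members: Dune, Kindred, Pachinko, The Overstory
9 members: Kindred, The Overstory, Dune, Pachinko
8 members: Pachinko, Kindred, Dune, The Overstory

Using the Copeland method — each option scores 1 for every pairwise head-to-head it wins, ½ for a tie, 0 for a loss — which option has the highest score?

Kindred

Pachinko: loses to Kindred, The Overstory, and Dune → score 0.
Kindred: beats Pachinko, The Overstory, and Dune → score 3.
The Overstory: beats Pachinko; loses to Kindred and Dune → score 1.
Dune: beats Pachinko and The Overstory; loses to Kindred → score 2.
Kindred has the best pairwise record.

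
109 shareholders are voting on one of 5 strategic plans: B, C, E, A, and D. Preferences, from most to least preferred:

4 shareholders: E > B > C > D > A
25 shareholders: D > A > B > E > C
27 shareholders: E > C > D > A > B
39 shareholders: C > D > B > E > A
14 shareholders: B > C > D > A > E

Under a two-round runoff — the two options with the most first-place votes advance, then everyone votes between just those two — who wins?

E

Round 1 first-place votes: B 14, C 39, E 31, A 0, D 25.
C and E advance.
Runoff: C is preferred to E by 53 voters; E by 56.
E wins the runoff.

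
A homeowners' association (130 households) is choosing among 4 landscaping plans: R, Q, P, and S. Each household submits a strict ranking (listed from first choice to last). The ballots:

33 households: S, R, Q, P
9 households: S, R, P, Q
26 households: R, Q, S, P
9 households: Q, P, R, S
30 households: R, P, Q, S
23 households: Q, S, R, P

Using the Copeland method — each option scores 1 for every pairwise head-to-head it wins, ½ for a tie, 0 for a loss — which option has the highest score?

R: beats Q and P; ties S → score 2.5.
Q: beats P and S; loses to R → score 2.
P: loses to R, Q, and S → score 0.
S: beats P; ties R; loses to Q → score 1.5.
R has the best pairwise record.

R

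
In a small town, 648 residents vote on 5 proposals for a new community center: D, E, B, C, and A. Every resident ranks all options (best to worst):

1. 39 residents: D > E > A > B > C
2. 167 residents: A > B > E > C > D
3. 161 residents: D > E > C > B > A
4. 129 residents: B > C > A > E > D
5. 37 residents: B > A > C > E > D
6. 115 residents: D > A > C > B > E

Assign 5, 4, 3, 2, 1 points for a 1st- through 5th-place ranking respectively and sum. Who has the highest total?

D: 39·5 + 167·1 + 161·5 + 129·1 + 37·1 + 115·5 = 1908
E: 39·4 + 167·3 + 161·4 + 129·2 + 37·2 + 115·1 = 1748
B: 39·2 + 167·4 + 161·2 + 129·5 + 37·5 + 115·2 = 2128
C: 39·1 + 167·2 + 161·3 + 129·4 + 37·3 + 115·3 = 1828
A: 39·3 + 167·5 + 161·1 + 129·3 + 37·4 + 115·4 = 2108
B has the highest Borda score (2128).

B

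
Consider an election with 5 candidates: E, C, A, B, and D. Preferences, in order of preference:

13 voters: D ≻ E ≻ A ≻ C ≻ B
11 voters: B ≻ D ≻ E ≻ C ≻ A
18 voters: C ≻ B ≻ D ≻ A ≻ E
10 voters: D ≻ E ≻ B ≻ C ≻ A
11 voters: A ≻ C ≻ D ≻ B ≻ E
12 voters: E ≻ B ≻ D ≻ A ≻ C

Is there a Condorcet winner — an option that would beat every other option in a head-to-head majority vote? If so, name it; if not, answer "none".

Checking pairwise contests:
B beats E 40–35.
E beats C 46–29.
E beats A 46–29.
C beats B 42–33.
B beats D 41–34.
Every option loses at least one head-to-head, so there is no Condorcet winner.

none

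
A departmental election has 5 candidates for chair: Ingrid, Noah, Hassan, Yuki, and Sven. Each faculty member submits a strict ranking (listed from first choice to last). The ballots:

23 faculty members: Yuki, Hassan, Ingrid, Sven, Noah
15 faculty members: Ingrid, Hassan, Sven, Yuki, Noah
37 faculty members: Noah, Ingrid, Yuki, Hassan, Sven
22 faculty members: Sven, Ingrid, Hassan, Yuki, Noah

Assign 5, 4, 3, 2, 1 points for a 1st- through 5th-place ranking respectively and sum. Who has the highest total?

Ingrid: 23·3 + 15·5 + 37·4 + 22·4 = 380
Noah: 23·1 + 15·1 + 37·5 + 22·1 = 245
Hassan: 23·4 + 15·4 + 37·2 + 22·3 = 292
Yuki: 23·5 + 15·2 + 37·3 + 22·2 = 300
Sven: 23·2 + 15·3 + 37·1 + 22·5 = 238
Ingrid has the highest Borda score (380).

Ingrid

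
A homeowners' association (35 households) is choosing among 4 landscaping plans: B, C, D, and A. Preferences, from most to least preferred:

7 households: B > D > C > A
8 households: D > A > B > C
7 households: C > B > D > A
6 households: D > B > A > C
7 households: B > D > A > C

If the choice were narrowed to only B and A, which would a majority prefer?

B

Voters preferring B to A: 27; preferring A to B: 8.
B wins the head-to-head.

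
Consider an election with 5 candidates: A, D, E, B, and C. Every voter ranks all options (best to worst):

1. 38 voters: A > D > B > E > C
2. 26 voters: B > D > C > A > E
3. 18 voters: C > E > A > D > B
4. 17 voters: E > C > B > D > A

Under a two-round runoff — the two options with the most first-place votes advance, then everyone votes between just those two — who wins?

Round 1 first-place votes: A 38, D 0, E 17, B 26, C 18.
A and B advance.
Runoff: A is preferred to B by 56 voters; B by 43.
A wins the runoff.

A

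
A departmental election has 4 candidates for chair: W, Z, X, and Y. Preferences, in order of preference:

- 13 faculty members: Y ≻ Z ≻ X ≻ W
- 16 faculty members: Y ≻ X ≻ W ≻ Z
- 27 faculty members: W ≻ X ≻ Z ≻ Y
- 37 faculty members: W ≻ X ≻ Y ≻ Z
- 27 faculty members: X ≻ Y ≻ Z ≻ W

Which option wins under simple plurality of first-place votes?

First-place votes: W 64, Z 0, X 27, Y 29.
W has the most first-place votes.

W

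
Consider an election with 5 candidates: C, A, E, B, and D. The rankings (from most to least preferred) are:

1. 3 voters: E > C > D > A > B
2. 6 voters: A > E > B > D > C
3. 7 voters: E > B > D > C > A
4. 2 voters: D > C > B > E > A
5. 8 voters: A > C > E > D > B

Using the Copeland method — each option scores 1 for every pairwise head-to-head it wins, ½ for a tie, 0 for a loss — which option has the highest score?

C: ties B; loses to A, E, and D → score 0.5.
A: beats C, E, B, and D → score 4.
E: beats C, B, and D; loses to A → score 3.
B: ties C and D; loses to A and E → score 1.
D: beats C; ties B; loses to A and E → score 1.5.
A has the best pairwise record.

A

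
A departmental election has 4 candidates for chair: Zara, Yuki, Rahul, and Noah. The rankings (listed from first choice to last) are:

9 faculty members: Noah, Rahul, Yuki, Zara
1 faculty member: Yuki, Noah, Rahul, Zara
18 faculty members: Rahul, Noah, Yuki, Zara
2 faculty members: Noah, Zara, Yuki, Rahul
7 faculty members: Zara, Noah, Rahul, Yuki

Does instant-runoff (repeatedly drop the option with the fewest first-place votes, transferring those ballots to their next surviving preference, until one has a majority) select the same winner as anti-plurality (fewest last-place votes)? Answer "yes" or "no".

Instant-runoff — R1 Zara 7, Yuki 1, Rahul 18, Noah 11 (Yuki out); R2 Zara 7, Rahul 18, Noah 12 (Zara out); R3 Rahul 18, Noah 19 (Noah winner). Winner: Noah.
Anti-plurality — last-place votes: Zara 28, Yuki 7, Rahul 2, Noah 0. Winner: Noah.
The two methods agree.

yes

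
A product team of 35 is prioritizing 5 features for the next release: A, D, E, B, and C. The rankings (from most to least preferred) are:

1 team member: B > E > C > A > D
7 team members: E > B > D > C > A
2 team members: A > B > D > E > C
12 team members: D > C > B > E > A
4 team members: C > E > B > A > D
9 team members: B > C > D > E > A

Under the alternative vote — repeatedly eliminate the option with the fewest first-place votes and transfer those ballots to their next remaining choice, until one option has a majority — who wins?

Round 1: A 2, D 12, E 7, B 10, C 4. Eliminate A.
Round 2: D 12, E 7, B 12, C 4. Eliminate C.
Round 3: D 12, E 11, B 12. Eliminate E.
Round 4: D 12, B 23. B has a majority.

B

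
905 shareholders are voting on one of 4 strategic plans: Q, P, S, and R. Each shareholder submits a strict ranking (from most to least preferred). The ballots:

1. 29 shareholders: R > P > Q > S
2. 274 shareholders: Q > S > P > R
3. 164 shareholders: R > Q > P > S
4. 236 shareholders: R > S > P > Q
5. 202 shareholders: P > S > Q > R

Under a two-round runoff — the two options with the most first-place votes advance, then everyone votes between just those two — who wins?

Q

Round 1 first-place votes: Q 274, P 202, S 0, R 429.
R and Q advance.
Runoff: R is preferred to Q by 429 voters; Q by 476.
Q wins the runoff.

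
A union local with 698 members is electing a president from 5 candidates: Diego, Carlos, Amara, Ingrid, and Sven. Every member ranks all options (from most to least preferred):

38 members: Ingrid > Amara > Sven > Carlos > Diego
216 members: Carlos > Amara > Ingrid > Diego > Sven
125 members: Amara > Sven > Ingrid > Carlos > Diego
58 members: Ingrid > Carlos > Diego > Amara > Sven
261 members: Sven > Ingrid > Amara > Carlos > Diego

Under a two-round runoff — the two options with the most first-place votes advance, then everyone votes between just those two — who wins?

Sven

Round 1 first-place votes: Diego 0, Carlos 216, Amara 125, Ingrid 96, Sven 261.
Sven and Carlos advance.
Runoff: Sven is preferred to Carlos by 424 voters; Carlos by 274.
Sven wins the runoff.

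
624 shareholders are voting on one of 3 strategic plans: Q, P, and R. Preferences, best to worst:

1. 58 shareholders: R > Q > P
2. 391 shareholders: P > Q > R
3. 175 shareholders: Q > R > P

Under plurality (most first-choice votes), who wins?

First-place votes: Q 175, P 391, R 58.
P has the most first-place votes.

P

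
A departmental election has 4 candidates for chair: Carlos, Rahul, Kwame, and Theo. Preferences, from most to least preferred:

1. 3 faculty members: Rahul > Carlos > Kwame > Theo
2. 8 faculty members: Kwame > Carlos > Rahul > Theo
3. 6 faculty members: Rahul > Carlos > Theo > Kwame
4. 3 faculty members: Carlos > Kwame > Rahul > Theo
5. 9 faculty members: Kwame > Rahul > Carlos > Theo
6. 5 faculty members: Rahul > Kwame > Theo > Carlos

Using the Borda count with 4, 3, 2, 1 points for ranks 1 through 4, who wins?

Carlos: 3·3 + 8·3 + 6·3 + 3·4 + 9·2 + 5·1 = 86
Rahul: 3·4 + 8·2 + 6·4 + 3·2 + 9·3 + 5·4 = 105
Kwame: 3·2 + 8·4 + 6·1 + 3·3 + 9·4 + 5·3 = 104
Theo: 3·1 + 8·1 + 6·2 + 3·1 + 9·1 + 5·2 = 45
Rahul has the highest Borda score (105).

Rahul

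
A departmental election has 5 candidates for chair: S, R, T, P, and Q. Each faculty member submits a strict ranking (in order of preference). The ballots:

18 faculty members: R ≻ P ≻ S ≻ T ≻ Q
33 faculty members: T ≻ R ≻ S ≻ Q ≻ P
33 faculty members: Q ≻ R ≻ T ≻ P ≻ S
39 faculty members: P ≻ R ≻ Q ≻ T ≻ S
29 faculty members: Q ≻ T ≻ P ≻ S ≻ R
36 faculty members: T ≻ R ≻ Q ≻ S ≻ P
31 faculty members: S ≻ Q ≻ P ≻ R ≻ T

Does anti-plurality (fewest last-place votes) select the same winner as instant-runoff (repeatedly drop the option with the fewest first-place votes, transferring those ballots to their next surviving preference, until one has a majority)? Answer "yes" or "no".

yes

Anti-plurality — last-place votes: S 72, R 29, T 31, P 69, Q 18. Winner: Q.
Instant-runoff — R1 S 31, R 18, T 69, P 39, Q 62 (R out); R2 S 31, T 69, P 57, Q 62 (S out); R3 T 69, P 57, Q 93 (P out); R4 T 87, Q 132 (Q winner). Winner: Q.
The two methods agree.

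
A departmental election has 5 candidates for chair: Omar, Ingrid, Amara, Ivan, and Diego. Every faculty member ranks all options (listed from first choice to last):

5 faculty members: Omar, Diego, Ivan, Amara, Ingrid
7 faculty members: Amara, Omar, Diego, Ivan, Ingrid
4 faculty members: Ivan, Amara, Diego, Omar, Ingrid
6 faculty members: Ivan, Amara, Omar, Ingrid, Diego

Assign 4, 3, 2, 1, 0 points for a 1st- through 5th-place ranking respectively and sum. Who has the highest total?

Omar: 5·4 + 7·3 + 4·1 + 6·2 = 57
Ingrid: 5·0 + 7·0 + 4·0 + 6·1 = 6
Amara: 5·1 + 7·4 + 4·3 + 6·3 = 63
Ivan: 5·2 + 7·1 + 4·4 + 6·4 = 57
Diego: 5·3 + 7·2 + 4·2 + 6·0 = 37
Amara has the highest Borda score (63).

Amara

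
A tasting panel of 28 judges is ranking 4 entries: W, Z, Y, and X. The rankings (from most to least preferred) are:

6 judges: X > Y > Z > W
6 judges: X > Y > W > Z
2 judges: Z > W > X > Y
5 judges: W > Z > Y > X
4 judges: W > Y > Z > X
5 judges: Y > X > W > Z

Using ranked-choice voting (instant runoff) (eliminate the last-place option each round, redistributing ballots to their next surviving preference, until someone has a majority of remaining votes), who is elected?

Round 1: W 9, Z 2, Y 5, X 12. Eliminate Z.
Round 2: W 11, Y 5, X 12. Eliminate Y.
Round 3: W 11, X 17. X has a majority.

X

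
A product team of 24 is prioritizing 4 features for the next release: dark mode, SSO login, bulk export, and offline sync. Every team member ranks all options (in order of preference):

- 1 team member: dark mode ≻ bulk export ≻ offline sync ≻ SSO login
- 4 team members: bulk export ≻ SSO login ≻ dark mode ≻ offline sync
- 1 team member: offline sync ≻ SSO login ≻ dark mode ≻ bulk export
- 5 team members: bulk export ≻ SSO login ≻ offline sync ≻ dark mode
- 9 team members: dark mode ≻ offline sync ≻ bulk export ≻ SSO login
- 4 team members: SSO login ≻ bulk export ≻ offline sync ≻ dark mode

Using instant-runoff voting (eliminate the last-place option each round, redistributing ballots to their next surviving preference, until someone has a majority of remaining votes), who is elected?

bulk export

Round 1: dark mode 10, SSO login 4, bulk export 9, offline sync 1. Eliminate offline sync.
Round 2: dark mode 10, SSO login 5, bulk export 9. Eliminate SSO login.
Round 3: dark mode 11, bulk export 13. Bulk export has a majority.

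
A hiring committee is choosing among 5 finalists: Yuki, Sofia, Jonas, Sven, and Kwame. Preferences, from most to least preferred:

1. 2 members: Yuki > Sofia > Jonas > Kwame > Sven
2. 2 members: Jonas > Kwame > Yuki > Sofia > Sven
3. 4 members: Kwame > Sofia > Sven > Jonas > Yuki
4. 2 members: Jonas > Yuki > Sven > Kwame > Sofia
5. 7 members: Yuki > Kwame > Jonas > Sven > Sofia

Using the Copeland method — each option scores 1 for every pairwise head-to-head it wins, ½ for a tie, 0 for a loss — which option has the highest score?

Yuki

Yuki: beats Sofia, Jonas, Sven, and Kwame → score 4.
Sofia: loses to Yuki, Jonas, Sven, and Kwame → score 0.
Jonas: beats Sofia and Sven; loses to Yuki and Kwame → score 2.
Sven: beats Sofia; loses to Yuki, Jonas, and Kwame → score 1.
Kwame: beats Sofia, Jonas, and Sven; loses to Yuki → score 3.
Yuki has the best pairwise record.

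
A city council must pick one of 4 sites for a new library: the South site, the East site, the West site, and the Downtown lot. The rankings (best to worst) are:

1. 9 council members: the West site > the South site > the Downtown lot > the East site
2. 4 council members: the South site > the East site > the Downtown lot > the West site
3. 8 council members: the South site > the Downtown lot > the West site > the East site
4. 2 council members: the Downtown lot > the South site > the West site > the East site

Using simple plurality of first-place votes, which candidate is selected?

First-place votes: the South site 12, the East site 0, the West site 9, the Downtown lot 2.
the South site has the most first-place votes.

the South site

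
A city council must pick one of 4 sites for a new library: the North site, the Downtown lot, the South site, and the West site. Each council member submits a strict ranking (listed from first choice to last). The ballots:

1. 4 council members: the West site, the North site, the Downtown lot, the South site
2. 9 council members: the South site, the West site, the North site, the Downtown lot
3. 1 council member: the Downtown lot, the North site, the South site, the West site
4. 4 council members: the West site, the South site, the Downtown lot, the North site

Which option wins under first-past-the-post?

First-place votes: the North site 0, the Downtown lot 1, the South site 9, the West site 8.
the South site has the most first-place votes.

the South site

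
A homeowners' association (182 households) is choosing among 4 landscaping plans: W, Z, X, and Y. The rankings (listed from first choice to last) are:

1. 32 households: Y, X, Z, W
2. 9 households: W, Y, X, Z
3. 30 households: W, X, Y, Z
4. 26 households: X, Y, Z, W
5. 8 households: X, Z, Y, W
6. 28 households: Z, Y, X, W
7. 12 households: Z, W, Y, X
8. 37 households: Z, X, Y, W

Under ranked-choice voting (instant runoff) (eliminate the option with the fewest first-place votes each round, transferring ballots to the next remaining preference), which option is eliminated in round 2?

W

Round 1: W 39, Z 77, X 34, Y 32. Eliminate Y.
Round 2: W 39, Z 77, X 66. Eliminate W.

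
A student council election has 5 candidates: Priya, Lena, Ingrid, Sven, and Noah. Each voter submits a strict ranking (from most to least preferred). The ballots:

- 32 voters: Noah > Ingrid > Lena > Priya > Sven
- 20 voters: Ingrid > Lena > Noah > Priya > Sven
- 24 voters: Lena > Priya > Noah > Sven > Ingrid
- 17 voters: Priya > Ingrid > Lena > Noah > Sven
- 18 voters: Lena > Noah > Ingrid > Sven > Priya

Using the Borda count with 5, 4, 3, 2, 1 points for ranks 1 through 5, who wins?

Lena

Priya: 32·2 + 20·2 + 24·4 + 17·5 + 18·1 = 303
Lena: 32·3 + 20·4 + 24·5 + 17·3 + 18·5 = 437
Ingrid: 32·4 + 20·5 + 24·1 + 17·4 + 18·3 = 374
Sven: 32·1 + 20·1 + 24·2 + 17·1 + 18·2 = 153
Noah: 32·5 + 20·3 + 24·3 + 17·2 + 18·4 = 398
Lena has the highest Borda score (437).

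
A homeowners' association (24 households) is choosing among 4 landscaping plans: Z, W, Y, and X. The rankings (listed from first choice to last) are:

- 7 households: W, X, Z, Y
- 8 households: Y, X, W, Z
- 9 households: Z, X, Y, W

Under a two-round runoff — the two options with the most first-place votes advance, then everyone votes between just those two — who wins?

Round 1 first-place votes: Z 9, W 7, Y 8, X 0.
Z and Y advance.
Runoff: Z is preferred to Y by 16 voters; Y by 8.
Z wins the runoff.

Z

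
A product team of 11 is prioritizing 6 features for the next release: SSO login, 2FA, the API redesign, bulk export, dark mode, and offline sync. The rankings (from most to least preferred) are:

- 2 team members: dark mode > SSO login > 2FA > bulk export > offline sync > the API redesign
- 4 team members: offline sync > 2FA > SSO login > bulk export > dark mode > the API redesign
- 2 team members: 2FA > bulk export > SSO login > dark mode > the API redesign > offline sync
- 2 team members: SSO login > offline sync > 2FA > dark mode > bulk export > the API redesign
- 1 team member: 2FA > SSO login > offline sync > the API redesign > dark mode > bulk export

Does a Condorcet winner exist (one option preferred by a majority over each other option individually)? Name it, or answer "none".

none

Checking pairwise contests:
2FA beats SSO login 7–4.
offline sync beats 2FA 6–5.
SSO login beats the API redesign 11–0.
SSO login beats bulk export 9–2.
SSO login beats dark mode 9–2.
SSO login beats offline sync 7–4.
Every option loses at least one head-to-head, so there is no Condorcet winner.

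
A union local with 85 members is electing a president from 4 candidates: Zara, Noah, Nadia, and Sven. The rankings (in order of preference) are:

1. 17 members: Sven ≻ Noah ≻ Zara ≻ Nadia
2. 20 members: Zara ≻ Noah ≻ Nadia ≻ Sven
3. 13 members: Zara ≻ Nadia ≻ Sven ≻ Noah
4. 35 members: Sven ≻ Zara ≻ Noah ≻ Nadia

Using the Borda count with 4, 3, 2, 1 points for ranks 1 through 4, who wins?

Zara: 17·2 + 20·4 + 13·4 + 35·3 = 271
Noah: 17·3 + 20·3 + 13·1 + 35·2 = 194
Nadia: 17·1 + 20·2 + 13·3 + 35·1 = 131
Sven: 17·4 + 20·1 + 13·2 + 35·4 = 254
Zara has the highest Borda score (271).

Zara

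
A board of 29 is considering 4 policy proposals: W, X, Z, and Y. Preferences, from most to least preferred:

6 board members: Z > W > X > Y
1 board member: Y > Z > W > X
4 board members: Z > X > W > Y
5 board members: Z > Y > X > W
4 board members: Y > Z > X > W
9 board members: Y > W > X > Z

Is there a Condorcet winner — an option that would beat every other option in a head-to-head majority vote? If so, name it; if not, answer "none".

Z

Z vs W: 20–9 for Z.
Z vs X: 20–9 for Z.
Z vs Y: 15–14 for Z.
Z beats every other option head-to-head.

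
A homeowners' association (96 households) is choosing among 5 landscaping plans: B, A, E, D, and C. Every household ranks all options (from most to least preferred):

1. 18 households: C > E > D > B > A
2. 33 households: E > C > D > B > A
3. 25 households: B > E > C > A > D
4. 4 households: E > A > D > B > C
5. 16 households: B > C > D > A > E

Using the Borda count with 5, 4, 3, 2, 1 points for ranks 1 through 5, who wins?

B: 18·2 + 33·2 + 25·5 + 4·2 + 16·5 = 315
A: 18·1 + 33·1 + 25·2 + 4·4 + 16·2 = 149
E: 18·4 + 33·5 + 25·4 + 4·5 + 16·1 = 373
D: 18·3 + 33·3 + 25·1 + 4·3 + 16·3 = 238
C: 18·5 + 33·4 + 25·3 + 4·1 + 16·4 = 365
E has the highest Borda score (373).

E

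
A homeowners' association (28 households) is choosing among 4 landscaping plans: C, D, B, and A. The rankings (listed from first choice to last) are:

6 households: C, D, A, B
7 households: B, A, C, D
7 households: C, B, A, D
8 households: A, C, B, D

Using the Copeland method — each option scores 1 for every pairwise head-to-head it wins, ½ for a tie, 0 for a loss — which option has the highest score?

A

C: beats D and B; loses to A → score 2.
D: loses to C, B, and A → score 0.
B: beats D; ties A; loses to C → score 1.5.
A: beats C and D; ties B → score 2.5.
A has the best pairwise record.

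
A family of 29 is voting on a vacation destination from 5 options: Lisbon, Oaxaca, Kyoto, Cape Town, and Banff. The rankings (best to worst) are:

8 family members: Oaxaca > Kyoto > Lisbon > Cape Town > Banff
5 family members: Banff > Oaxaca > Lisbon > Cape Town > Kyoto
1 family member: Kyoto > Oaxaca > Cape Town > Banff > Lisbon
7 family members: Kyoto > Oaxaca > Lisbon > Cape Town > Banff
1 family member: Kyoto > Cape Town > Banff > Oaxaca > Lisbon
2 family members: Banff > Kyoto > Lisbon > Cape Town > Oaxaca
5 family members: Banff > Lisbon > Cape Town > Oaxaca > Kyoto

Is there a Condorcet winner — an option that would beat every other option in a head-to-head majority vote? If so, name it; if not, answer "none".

Oaxaca

Oaxaca vs Lisbon: 22–7 for Oaxaca.
Oaxaca vs Kyoto: 18–11 for Oaxaca.
Oaxaca vs Cape Town: 21–8 for Oaxaca.
Oaxaca vs Banff: 16–13 for Oaxaca.
Oaxaca beats every other option head-to-head.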